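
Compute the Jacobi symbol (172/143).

Reduce the numerator: 172 ≡ 29 (mod 143), so (172/143) = (29/143).
29 ≡ 1 (mod 4), so quadratic reciprocity gives (29/143) = (143/29). Reduce: 143 ≡ 27 (mod 29). Now have (27/29).
29 ≡ 1 (mod 4), so quadratic reciprocity gives (27/29) = (29/27). Reduce: 29 ≡ 2 (mod 27). Now have (2/27).
Factor out 2: 2 = 2. Since 27 ≡ 3 (mod 8), (2/27) = -1. Now have -(1/27).
(1/27) = 1. Collecting the sign factors: -1.

-1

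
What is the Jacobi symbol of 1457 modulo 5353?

1457 ≡ 1 (mod 4), so quadratic reciprocity gives (1457|5353) = (5353|1457). Reduce: 5353 ≡ 982 (mod 1457). Now have (982|1457).
Factor out 2: 982 = 2·491. Since 1457 ≡ 1 (mod 8), (2|1457) = +1. Now have (491|1457).
1457 ≡ 1 (mod 4), so quadratic reciprocity gives (491|1457) = (1457|491). Reduce: 1457 ≡ 475 (mod 491). Now have (475|491).
Both 475 ≡ 3 and 491 ≡ 3 (mod 4), so reciprocity gives (475|491) = -(491|475). Reduce: 491 ≡ 16 (mod 475). Now have -(16|475).
Factor out 2: 16 = 2^4. Since 475 ≡ 3 (mod 8), (2|475) = -1, and (2|475)^4 = +1. Now have -(1|475).
(1|475) = 1. Collecting the sign factors: -1.

-1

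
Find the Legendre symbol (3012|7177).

Factor out 2: 3012 = 2^2·753. Since 7177 ≡ 1 (mod 8), (2|7177) = +1, and (2|7177)^2 = +1. Now have (753|7177).
753 ≡ 1 (mod 4), so quadratic reciprocity gives (753|7177) = (7177|753). Reduce: 7177 ≡ 400 (mod 753). Now have (400|753).
Factor out 2: 400 = 2^4·25. Since 753 ≡ 1 (mod 8), (2|753) = +1, and (2|753)^4 = +1. Now have (25|753).
25 ≡ 1 (mod 4), so quadratic reciprocity gives (25|753) = (753|25). Reduce: 753 ≡ 3 (mod 25). Now have (3|25).
25 ≡ 1 (mod 4), so quadratic reciprocity gives (3|25) = (25|3). Reduce: 25 ≡ 1 (mod 3). Now have (1|3).
(1|3) = 1. Collecting the sign factors: 1.

1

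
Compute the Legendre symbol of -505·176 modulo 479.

1

By multiplicativity, (-505·176 / 479) = (-505 / 479)·(176 / 479).
First factor (-505 / 479):
Pull out -1: (-505 / 479) = (-1 / 479)·(505 / 479). Since 479 ≡ 3 (mod 4), (-1 / 479) = -1. Now have -(505 / 479).
Reduce the numerator: 505 ≡ 26 (mod 479), so (505 / 479) = (26 / 479).
Factor out 2: 26 = 2·13. Since 479 ≡ 7 (mod 8), (2 / 479) = +1. Now have -(13 / 479).
13 ≡ 1 (mod 4), so quadratic reciprocity gives (13 / 479) = (479 / 13). Reduce: 479 ≡ 11 (mod 13). Now have -(11 / 13).
13 ≡ 1 (mod 4), so quadratic reciprocity gives (11 / 13) = (13 / 11). Reduce: 13 ≡ 2 (mod 11). Now have -(2 / 11).
Factor out 2: 2 = 2. Since 11 ≡ 3 (mod 8), (2 / 11) = -1. Now have (1 / 11).
(1 / 11) = 1. Collecting the sign factors: 1.
Second factor (176 / 479):
Factor out 2: 176 = 2^4·11. Since 479 ≡ 7 (mod 8), (2 / 479) = +1, and (2 / 479)^4 = +1. Now have (11 / 479).
Both 11 ≡ 3 and 479 ≡ 3 (mod 4), so reciprocity gives (11 / 479) = -(479 / 11). Reduce: 479 ≡ 6 (mod 11). Now have -(6 / 11).
Factor out 2: 6 = 2·3. Since 11 ≡ 3 (mod 8), (2 / 11) = -1. Now have (3 / 11).
Both 3 ≡ 3 and 11 ≡ 3 (mod 4), so reciprocity gives (3 / 11) = -(11 / 3). Reduce: 11 ≡ 2 (mod 3). Now have -(2 / 3).
Factor out 2: 2 = 2. Since 3 ≡ 3 (mod 8), (2 / 3) = -1. Now have (1 / 3).
(1 / 3) = 1. Collecting the sign factors: 1.
Product: (1)·(1) = 1.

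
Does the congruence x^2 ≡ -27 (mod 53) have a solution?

Reduce the numerator: -27 ≡ 26 (mod 53), so (-27|53) = (26|53).
Factor out 2: 26 = 2·13. Since 53 ≡ 5 (mod 8), (2|53) = -1. Now have -(13|53).
13 ≡ 1 (mod 4), so quadratic reciprocity gives (13|53) = (53|13). Reduce: 53 ≡ 1 (mod 13). Now have -(1|13).
(1|13) = 1. Collecting the sign factors: -1.
(-27|53) = -1, and 53 is prime, so -27 is not a quadratic residue mod 53.

no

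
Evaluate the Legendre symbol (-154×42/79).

1

By multiplicativity, (-154·42/79) = (-154/79)·(42/79).
First factor (-154/79):
(-154/79)
  = -(154/79)    [79 ≡ 3 mod 4 ⇒ (-1/79) = -1]
  = -(75/79)    [154 ≡ 75 mod 79]
  = (79/75)    [QR: both ≡ 3 mod 4, sign flips]
  = (4/75)    [79 ≡ 4 mod 75]
  = (1/75)    [75 ≡ 3 mod 8 ⇒ (2/75)^2 = +1]
  = 1    [(1/75) = 1]
Second factor (42/79):
(42/79)
  = (21/79)    [79 ≡ 7 mod 8 ⇒ (2/79) = +1]
  = (79/21)    [QR: 21 ≡ 1 mod 4, sign kept]
  = (16/21)    [79 ≡ 16 mod 21]
  = (1/21)    [21 ≡ 5 mod 8 ⇒ (2/21)^4 = +1]
  = 1    [(1/21) = 1]
Product: (1)·(1) = 1.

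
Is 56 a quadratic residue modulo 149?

no

Factor out 2: 56 = 2^3·7. Since 149 ≡ 5 (mod 8), (2/149) = -1, and (2/149)^3 = -1. Now have -(7/149).
149 ≡ 1 (mod 4), so quadratic reciprocity gives (7/149) = (149/7). Reduce: 149 ≡ 2 (mod 7). Now have -(2/7).
Factor out 2: 2 = 2. Since 7 ≡ 7 (mod 8), (2/7) = +1. Now have -(1/7).
(1/7) = 1. Collecting the sign factors: -1.
(56/149) = -1, and 149 is prime, so 56 is not a quadratic residue mod 149.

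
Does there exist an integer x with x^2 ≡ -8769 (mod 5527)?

yes

(-8769/5527)
  = -(8769/5527)    [5527 ≡ 3 mod 4 ⇒ (-1/5527) = -1]
  = -(3242/5527)    [8769 ≡ 3242 mod 5527]
  = -(1621/5527)    [5527 ≡ 7 mod 8 ⇒ (2/5527) = +1]
  = -(5527/1621)    [QR: 1621 ≡ 1 mod 4, sign kept]
  = -(664/1621)    [5527 ≡ 664 mod 1621]
  = (83/1621)    [1621 ≡ 5 mod 8 ⇒ (2/1621)^3 = -1]
  = (1621/83)    [QR: 1621 ≡ 1 mod 4, sign kept]
  = (44/83)    [1621 ≡ 44 mod 83]
  = (11/83)    [83 ≡ 3 mod 8 ⇒ (2/83)^2 = +1]
  = -(83/11)    [QR: both ≡ 3 mod 4, sign flips]
  = -(6/11)    [83 ≡ 6 mod 11]
  = (3/11)    [11 ≡ 3 mod 8 ⇒ (2/11) = -1]
  = -(11/3)    [QR: both ≡ 3 mod 4, sign flips]
  = -(2/3)    [11 ≡ 2 mod 3]
  = (1/3)    [3 ≡ 3 mod 8 ⇒ (2/3) = -1]
  = 1    [(1/3) = 1]
(-8769/5527) = 1, and 5527 is prime, so -8769 is a quadratic residue mod 5527.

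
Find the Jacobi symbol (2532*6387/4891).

-1

By multiplicativity, (2532·6387/4891) = (2532/4891)·(6387/4891).
First factor (2532/4891):
(2532/4891)
  = (633/4891)    [4891 ≡ 3 mod 8 ⇒ (2/4891)^2 = +1]
  = (4891/633)    [QR: 633 ≡ 1 mod 4, sign kept]
  = (460/633)    [4891 ≡ 460 mod 633]
  = (115/633)    [633 ≡ 1 mod 8 ⇒ (2/633)^2 = +1]
  = (633/115)    [QR: 633 ≡ 1 mod 4, sign kept]
  = (58/115)    [633 ≡ 58 mod 115]
  = -(29/115)    [115 ≡ 3 mod 8 ⇒ (2/115) = -1]
  = -(115/29)    [QR: 29 ≡ 1 mod 4, sign kept]
  = -(28/29)    [115 ≡ 28 mod 29]
  = -(7/29)    [29 ≡ 5 mod 8 ⇒ (2/29)^2 = +1]
  = -(29/7)    [QR: 29 ≡ 1 mod 4, sign kept]
  = -(1/7)    [29 ≡ 1 mod 7]
  = -1    [(1/7) = 1]
Second factor (6387/4891):
(6387/4891)
  = (1496/4891)    [6387 ≡ 1496 mod 4891]
  = -(187/4891)    [4891 ≡ 3 mod 8 ⇒ (2/4891)^3 = -1]
  = (4891/187)    [QR: both ≡ 3 mod 4, sign flips]
  = (29/187)    [4891 ≡ 29 mod 187]
  = (187/29)    [QR: 29 ≡ 1 mod 4, sign kept]
  = (13/29)    [187 ≡ 13 mod 29]
  = (29/13)    [QR: 13 ≡ 1 mod 4, sign kept]
  = (3/13)    [29 ≡ 3 mod 13]
  = (13/3)    [QR: 13 ≡ 1 mod 4, sign kept]
  = (1/3)    [13 ≡ 1 mod 3]
  = 1    [(1/3) = 1]
Product: (-1)·(1) = -1.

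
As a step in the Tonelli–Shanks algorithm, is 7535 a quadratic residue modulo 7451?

yes

(7535/7451)
  = (84/7451)    [7535 ≡ 84 mod 7451]
  = (21/7451)    [7451 ≡ 3 mod 8 ⇒ (2/7451)^2 = +1]
  = (7451/21)    [QR: 21 ≡ 1 mod 4, sign kept]
  = (17/21)    [7451 ≡ 17 mod 21]
  = (21/17)    [QR: 17 ≡ 1 mod 4, sign kept]
  = (4/17)    [21 ≡ 4 mod 17]
  = (1/17)    [17 ≡ 1 mod 8 ⇒ (2/17)^2 = +1]
  = 1    [(1/17) = 1]
The Legendre symbol is 1, so x^2 ≡ 7535 (mod 7451) has solution.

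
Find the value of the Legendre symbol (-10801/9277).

-1

(-10801/9277)
  = (7753/9277)    [-10801 ≡ 7753 mod 9277]
  = (9277/7753)    [QR: 7753 ≡ 1 mod 4, sign kept]
  = (1524/7753)    [9277 ≡ 1524 mod 7753]
  = (381/7753)    [7753 ≡ 1 mod 8 ⇒ (2/7753)^2 = +1]
  = (7753/381)    [QR: 381 ≡ 1 mod 4, sign kept]
  = (133/381)    [7753 ≡ 133 mod 381]
  = (381/133)    [QR: 133 ≡ 1 mod 4, sign kept]
  = (115/133)    [381 ≡ 115 mod 133]
  = (133/115)    [QR: 133 ≡ 1 mod 4, sign kept]
  = (18/115)    [133 ≡ 18 mod 115]
  = -(9/115)    [115 ≡ 3 mod 8 ⇒ (2/115) = -1]
  = -(115/9)    [QR: 9 ≡ 1 mod 4, sign kept]
  = -(7/9)    [115 ≡ 7 mod 9]
  = -(9/7)    [QR: 9 ≡ 1 mod 4, sign kept]
  = -(2/7)    [9 ≡ 2 mod 7]
  = -(1/7)    [7 ≡ 7 mod 8 ⇒ (2/7) = +1]
  = -1    [(1/7) = 1]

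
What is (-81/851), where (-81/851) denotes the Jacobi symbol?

Reduce the numerator: -81 ≡ 770 (mod 851), so (-81/851) = (770/851).
Factor out 2: 770 = 2·385. Since 851 ≡ 3 (mod 8), (2/851) = -1. Now have -(385/851).
385 ≡ 1 (mod 4), so quadratic reciprocity gives (385/851) = (851/385). Reduce: 851 ≡ 81 (mod 385). Now have -(81/385).
81 ≡ 1 (mod 4), so quadratic reciprocity gives (81/385) = (385/81). Reduce: 385 ≡ 61 (mod 81). Now have -(61/81).
61 ≡ 1 (mod 4), so quadratic reciprocity gives (61/81) = (81/61). Reduce: 81 ≡ 20 (mod 61). Now have -(20/61).
Factor out 2: 20 = 2^2·5. Since 61 ≡ 5 (mod 8), (2/61) = -1, and (2/61)^2 = +1. Now have -(5/61).
5 ≡ 1 (mod 4), so quadratic reciprocity gives (5/61) = (61/5). Reduce: 61 ≡ 1 (mod 5). Now have -(1/5).
(1/5) = 1. Collecting the sign factors: -1.

-1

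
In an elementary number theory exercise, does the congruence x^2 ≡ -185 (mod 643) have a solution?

no

Reduce the numerator: -185 ≡ 458 (mod 643), so (-185/643) = (458/643).
Factor out 2: 458 = 2·229. Since 643 ≡ 3 (mod 8), (2/643) = -1. Now have -(229/643).
229 ≡ 1 (mod 4), so quadratic reciprocity gives (229/643) = (643/229). Reduce: 643 ≡ 185 (mod 229). Now have -(185/229).
185 ≡ 1 (mod 4), so quadratic reciprocity gives (185/229) = (229/185). Reduce: 229 ≡ 44 (mod 185). Now have -(44/185).
Factor out 2: 44 = 2^2·11. Since 185 ≡ 1 (mod 8), (2/185) = +1, and (2/185)^2 = +1. Now have -(11/185).
185 ≡ 1 (mod 4), so quadratic reciprocity gives (11/185) = (185/11). Reduce: 185 ≡ 9 (mod 11). Now have -(9/11).
9 ≡ 1 (mod 4), so quadratic reciprocity gives (9/11) = (11/9). Reduce: 11 ≡ 2 (mod 9). Now have -(2/9).
Factor out 2: 2 = 2. Since 9 ≡ 1 (mod 8), (2/9) = +1. Now have -(1/9).
(1/9) = 1. Collecting the sign factors: -1.
(-185/643) = -1, and 643 is prime, so -185 is not a quadratic residue mod 643.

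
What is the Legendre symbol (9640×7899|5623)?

-1

By multiplicativity, (9640·7899|5623) = (9640|5623)·(7899|5623).
First factor (9640|5623):
Reduce the numerator: 9640 ≡ 4017 (mod 5623), so (9640|5623) = (4017|5623).
4017 ≡ 1 (mod 4), so quadratic reciprocity gives (4017|5623) = (5623|4017). Reduce: 5623 ≡ 1606 (mod 4017). Now have (1606|4017).
Factor out 2: 1606 = 2·803. Since 4017 ≡ 1 (mod 8), (2|4017) = +1. Now have (803|4017).
4017 ≡ 1 (mod 4), so quadratic reciprocity gives (803|4017) = (4017|803). Reduce: 4017 ≡ 2 (mod 803). Now have (2|803).
Factor out 2: 2 = 2. Since 803 ≡ 3 (mod 8), (2|803) = -1. Now have -(1|803).
(1|803) = 1. Collecting the sign factors: -1.
Second factor (7899|5623):
Reduce the numerator: 7899 ≡ 2276 (mod 5623), so (7899|5623) = (2276|5623).
Factor out 2: 2276 = 2^2·569. Since 5623 ≡ 7 (mod 8), (2|5623) = +1, and (2|5623)^2 = +1. Now have (569|5623).
569 ≡ 1 (mod 4), so quadratic reciprocity gives (569|5623) = (5623|569). Reduce: 5623 ≡ 502 (mod 569). Now have (502|569).
Factor out 2: 502 = 2·251. Since 569 ≡ 1 (mod 8), (2|569) = +1. Now have (251|569).
569 ≡ 1 (mod 4), so quadratic reciprocity gives (251|569) = (569|251). Reduce: 569 ≡ 67 (mod 251). Now have (67|251).
Both 67 ≡ 3 and 251 ≡ 3 (mod 4), so reciprocity gives (67|251) = -(251|67). Reduce: 251 ≡ 50 (mod 67). Now have -(50|67).
Factor out 2: 50 = 2·25. Since 67 ≡ 3 (mod 8), (2|67) = -1. Now have (25|67).
25 ≡ 1 (mod 4), so quadratic reciprocity gives (25|67) = (67|25). Reduce: 67 ≡ 17 (mod 25). Now have (17|25).
17 ≡ 1 (mod 4), so quadratic reciprocity gives (17|25) = (25|17). Reduce: 25 ≡ 8 (mod 17). Now have (8|17).
Factor out 2: 8 = 2^3. Since 17 ≡ 1 (mod 8), (2|17) = +1, and (2|17)^3 = +1. Now have (1|17).
(1|17) = 1. Collecting the sign factors: 1.
Product: (-1)·(1) = -1.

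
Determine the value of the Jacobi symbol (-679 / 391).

-1

(-679 / 391)
  = -(679 / 391)    [391 ≡ 3 mod 4 ⇒ (-1 / 391) = -1]
  = -(288 / 391)    [679 ≡ 288 mod 391]
  = -(9 / 391)    [391 ≡ 7 mod 8 ⇒ (2 / 391)^5 = +1]
  = -(391 / 9)    [QR: 9 ≡ 1 mod 4, sign kept]
  = -(4 / 9)    [391 ≡ 4 mod 9]
  = -(1 / 9)    [9 ≡ 1 mod 8 ⇒ (2 / 9)^2 = +1]
  = -1    [(1 / 9) = 1]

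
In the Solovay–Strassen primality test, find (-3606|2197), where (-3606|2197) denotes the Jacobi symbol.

-1

(-3606|2197)
  = (788|2197)    [-3606 ≡ 788 mod 2197]
  = (197|2197)    [2197 ≡ 5 mod 8 ⇒ (2|2197)^2 = +1]
  = (2197|197)    [QR: 197 ≡ 1 mod 4, sign kept]
  = (30|197)    [2197 ≡ 30 mod 197]
  = -(15|197)    [197 ≡ 5 mod 8 ⇒ (2|197) = -1]
  = -(197|15)    [QR: 197 ≡ 1 mod 4, sign kept]
  = -(2|15)    [197 ≡ 2 mod 15]
  = -(1|15)    [15 ≡ 7 mod 8 ⇒ (2|15) = +1]
  = -1    [(1|15) = 1]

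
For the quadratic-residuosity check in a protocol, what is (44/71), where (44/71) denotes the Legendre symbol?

(44/71)
  = (11/71)    [71 ≡ 7 mod 8 ⇒ (2/71)^2 = +1]
  = -(71/11)    [QR: both ≡ 3 mod 4, sign flips]
  = -(5/11)    [71 ≡ 5 mod 11]
  = -(11/5)    [QR: 5 ≡ 1 mod 4, sign kept]
  = -(1/5)    [11 ≡ 1 mod 5]
  = -1    [(1/5) = 1]

-1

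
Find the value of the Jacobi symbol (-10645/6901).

1

(-10645/6901)
  = (3157/6901)    [-10645 ≡ 3157 mod 6901]
  = (6901/3157)    [QR: 3157 ≡ 1 mod 4, sign kept]
  = (587/3157)    [6901 ≡ 587 mod 3157]
  = (3157/587)    [QR: 3157 ≡ 1 mod 4, sign kept]
  = (222/587)    [3157 ≡ 222 mod 587]
  = -(111/587)    [587 ≡ 3 mod 8 ⇒ (2/587) = -1]
  = (587/111)    [QR: both ≡ 3 mod 4, sign flips]
  = (32/111)    [587 ≡ 32 mod 111]
  = (1/111)    [111 ≡ 7 mod 8 ⇒ (2/111)^5 = +1]
  = 1    [(1/111) = 1]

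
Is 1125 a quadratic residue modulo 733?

Reduce the numerator: 1125 ≡ 392 (mod 733), so (1125/733) = (392/733).
Factor out 2: 392 = 2^3·49. Since 733 ≡ 5 (mod 8), (2/733) = -1, and (2/733)^3 = -1. Now have -(49/733).
49 ≡ 1 (mod 4), so quadratic reciprocity gives (49/733) = (733/49). Reduce: 733 ≡ 47 (mod 49). Now have -(47/49).
49 ≡ 1 (mod 4), so quadratic reciprocity gives (47/49) = (49/47). Reduce: 49 ≡ 2 (mod 47). Now have -(2/47).
Factor out 2: 2 = 2. Since 47 ≡ 7 (mod 8), (2/47) = +1. Now have -(1/47).
(1/47) = 1. Collecting the sign factors: -1.
The Legendre symbol is -1, so x^2 ≡ 1125 (mod 733) has no solution.

no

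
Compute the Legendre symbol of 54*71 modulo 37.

By multiplicativity, (54·71|37) = (54|37)·(71|37).
First factor (54|37):
(54|37)
  = (17|37)    [54 ≡ 17 mod 37]
  = (37|17)    [QR: 17 ≡ 1 mod 4, sign kept]
  = (3|17)    [37 ≡ 3 mod 17]
  = (17|3)    [QR: 17 ≡ 1 mod 4, sign kept]
  = (2|3)    [17 ≡ 2 mod 3]
  = -(1|3)    [3 ≡ 3 mod 8 ⇒ (2|3) = -1]
  = -1    [(1|3) = 1]
Second factor (71|37):
(71|37)
  = (34|37)    [71 ≡ 34 mod 37]
  = -(17|37)    [37 ≡ 5 mod 8 ⇒ (2|37) = -1]
  = -(37|17)    [QR: 17 ≡ 1 mod 4, sign kept]
  = -(3|17)    [37 ≡ 3 mod 17]
  = -(17|3)    [QR: 17 ≡ 1 mod 4, sign kept]
  = -(2|3)    [17 ≡ 2 mod 3]
  = (1|3)    [3 ≡ 3 mod 8 ⇒ (2|3) = -1]
  = 1    [(1|3) = 1]
Product: (-1)·(1) = -1.

-1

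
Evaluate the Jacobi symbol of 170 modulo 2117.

Factor out 2: 170 = 2·85. Since 2117 ≡ 5 (mod 8), (2 / 2117) = -1. Now have -(85 / 2117).
85 ≡ 1 (mod 4), so quadratic reciprocity gives (85 / 2117) = (2117 / 85). Reduce: 2117 ≡ 77 (mod 85). Now have -(77 / 85).
77 ≡ 1 (mod 4), so quadratic reciprocity gives (77 / 85) = (85 / 77). Reduce: 85 ≡ 8 (mod 77). Now have -(8 / 77).
Factor out 2: 8 = 2^3. Since 77 ≡ 5 (mod 8), (2 / 77) = -1, and (2 / 77)^3 = -1. Now have (1 / 77).
(1 / 77) = 1. Collecting the sign factors: 1.

1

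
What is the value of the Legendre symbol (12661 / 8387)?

Reduce the numerator: 12661 ≡ 4274 (mod 8387), so (12661 / 8387) = (4274 / 8387).
Factor out 2: 4274 = 2·2137. Since 8387 ≡ 3 (mod 8), (2 / 8387) = -1. Now have -(2137 / 8387).
2137 ≡ 1 (mod 4), so quadratic reciprocity gives (2137 / 8387) = (8387 / 2137). Reduce: 8387 ≡ 1976 (mod 2137). Now have -(1976 / 2137).
Factor out 2: 1976 = 2^3·247. Since 2137 ≡ 1 (mod 8), (2 / 2137) = +1, and (2 / 2137)^3 = +1. Now have -(247 / 2137).
2137 ≡ 1 (mod 4), so quadratic reciprocity gives (247 / 2137) = (2137 / 247). Reduce: 2137 ≡ 161 (mod 247). Now have -(161 / 247).
161 ≡ 1 (mod 4), so quadratic reciprocity gives (161 / 247) = (247 / 161). Reduce: 247 ≡ 86 (mod 161). Now have -(86 / 161).
Factor out 2: 86 = 2·43. Since 161 ≡ 1 (mod 8), (2 / 161) = +1. Now have -(43 / 161).
161 ≡ 1 (mod 4), so quadratic reciprocity gives (43 / 161) = (161 / 43). Reduce: 161 ≡ 32 (mod 43). Now have -(32 / 43).
Factor out 2: 32 = 2^5. Since 43 ≡ 3 (mod 8), (2 / 43) = -1, and (2 / 43)^5 = -1. Now have (1 / 43).
(1 / 43) = 1. Collecting the sign factors: 1.

1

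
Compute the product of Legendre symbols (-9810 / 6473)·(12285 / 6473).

By multiplicativity, (-9810·12285 / 6473) = (-9810 / 6473)·(12285 / 6473).
First factor (-9810 / 6473):
(-9810 / 6473)
  = (9810 / 6473)    [6473 ≡ 1 mod 4 ⇒ (-1 / 6473) = +1]
  = (3337 / 6473)    [9810 ≡ 3337 mod 6473]
  = (6473 / 3337)    [QR: 3337 ≡ 1 mod 4, sign kept]
  = (3136 / 3337)    [6473 ≡ 3136 mod 3337]
  = (49 / 3337)    [3337 ≡ 1 mod 8 ⇒ (2 / 3337)^6 = +1]
  = (3337 / 49)    [QR: 49 ≡ 1 mod 4, sign kept]
  = (5 / 49)    [3337 ≡ 5 mod 49]
  = (49 / 5)    [QR: 5 ≡ 1 mod 4, sign kept]
  = (4 / 5)    [49 ≡ 4 mod 5]
  = (1 / 5)    [5 ≡ 5 mod 8 ⇒ (2 / 5)^2 = +1]
  = 1    [(1 / 5) = 1]
Second factor (12285 / 6473):
(12285 / 6473)
  = (5812 / 6473)    [12285 ≡ 5812 mod 6473]
  = (1453 / 6473)    [6473 ≡ 1 mod 8 ⇒ (2 / 6473)^2 = +1]
  = (6473 / 1453)    [QR: 1453 ≡ 1 mod 4, sign kept]
  = (661 / 1453)    [6473 ≡ 661 mod 1453]
  = (1453 / 661)    [QR: 661 ≡ 1 mod 4, sign kept]
  = (131 / 661)    [1453 ≡ 131 mod 661]
  = (661 / 131)    [QR: 661 ≡ 1 mod 4, sign kept]
  = (6 / 131)    [661 ≡ 6 mod 131]
  = -(3 / 131)    [131 ≡ 3 mod 8 ⇒ (2 / 131) = -1]
  = (131 / 3)    [QR: both ≡ 3 mod 4, sign flips]
  = (2 / 3)    [131 ≡ 2 mod 3]
  = -(1 / 3)    [3 ≡ 3 mod 8 ⇒ (2 / 3) = -1]
  = -1    [(1 / 3) = 1]
Product: (1)·(-1) = -1.

-1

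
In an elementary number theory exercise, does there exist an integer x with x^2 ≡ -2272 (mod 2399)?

Reduce the numerator: -2272 ≡ 127 (mod 2399), so (-2272|2399) = (127|2399).
Both 127 ≡ 3 and 2399 ≡ 3 (mod 4), so reciprocity gives (127|2399) = -(2399|127). Reduce: 2399 ≡ 113 (mod 127). Now have -(113|127).
113 ≡ 1 (mod 4), so quadratic reciprocity gives (113|127) = (127|113). Reduce: 127 ≡ 14 (mod 113). Now have -(14|113).
Factor out 2: 14 = 2·7. Since 113 ≡ 1 (mod 8), (2|113) = +1. Now have -(7|113).
113 ≡ 1 (mod 4), so quadratic reciprocity gives (7|113) = (113|7). Reduce: 113 ≡ 1 (mod 7). Now have -(1|7).
(1|7) = 1. Collecting the sign factors: -1.
(-2272|2399) = -1, and 2399 is prime, so -2272 is not a quadratic residue mod 2399.

no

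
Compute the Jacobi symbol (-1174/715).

Reduce the numerator: -1174 ≡ 256 (mod 715), so (-1174/715) = (256/715).
Factor out 2: 256 = 2^8. Since 715 ≡ 3 (mod 8), (2/715) = -1, and (2/715)^8 = +1. Now have (1/715).
(1/715) = 1. Collecting the sign factors: 1.

1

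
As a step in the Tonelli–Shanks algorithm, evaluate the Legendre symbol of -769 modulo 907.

1

(-769|907)
  = -(769|907)    [907 ≡ 3 mod 4 ⇒ (-1|907) = -1]
  = -(907|769)    [QR: 769 ≡ 1 mod 4, sign kept]
  = -(138|769)    [907 ≡ 138 mod 769]
  = -(69|769)    [769 ≡ 1 mod 8 ⇒ (2|769) = +1]
  = -(769|69)    [QR: 69 ≡ 1 mod 4, sign kept]
  = -(10|69)    [769 ≡ 10 mod 69]
  = (5|69)    [69 ≡ 5 mod 8 ⇒ (2|69) = -1]
  = (69|5)    [QR: 5 ≡ 1 mod 4, sign kept]
  = (4|5)    [69 ≡ 4 mod 5]
  = (1|5)    [5 ≡ 5 mod 8 ⇒ (2|5)^2 = +1]
  = 1    [(1|5) = 1]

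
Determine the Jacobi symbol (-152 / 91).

(-152 / 91)
  = (30 / 91)    [-152 ≡ 30 mod 91]
  = -(15 / 91)    [91 ≡ 3 mod 8 ⇒ (2 / 91) = -1]
  = (91 / 15)    [QR: both ≡ 3 mod 4, sign flips]
  = (1 / 15)    [91 ≡ 1 mod 15]
  = 1    [(1 / 15) = 1]

1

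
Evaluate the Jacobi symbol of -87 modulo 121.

Reduce the numerator: -87 ≡ 34 (mod 121), so (-87/121) = (34/121).
Factor out 2: 34 = 2·17. Since 121 ≡ 1 (mod 8), (2/121) = +1. Now have (17/121).
17 ≡ 1 (mod 4), so quadratic reciprocity gives (17/121) = (121/17). Reduce: 121 ≡ 2 (mod 17). Now have (2/17).
Factor out 2: 2 = 2. Since 17 ≡ 1 (mod 8), (2/17) = +1. Now have (1/17).
(1/17) = 1. Collecting the sign factors: 1.

1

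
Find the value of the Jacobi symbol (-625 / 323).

-1

(-625 / 323)
  = (21 / 323)    [-625 ≡ 21 mod 323]
  = (323 / 21)    [QR: 21 ≡ 1 mod 4, sign kept]
  = (8 / 21)    [323 ≡ 8 mod 21]
  = -(1 / 21)    [21 ≡ 5 mod 8 ⇒ (2 / 21)^3 = -1]
  = -1    [(1 / 21) = 1]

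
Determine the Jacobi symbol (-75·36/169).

1

By multiplicativity, (-75·36/169) = (-75/169)·(36/169).
First factor (-75/169):
(-75/169)
  = (75/169)    [169 ≡ 1 mod 4 ⇒ (-1/169) = +1]
  = (169/75)    [QR: 169 ≡ 1 mod 4, sign kept]
  = (19/75)    [169 ≡ 19 mod 75]
  = -(75/19)    [QR: both ≡ 3 mod 4, sign flips]
  = -(18/19)    [75 ≡ 18 mod 19]
  = (9/19)    [19 ≡ 3 mod 8 ⇒ (2/19) = -1]
  = (19/9)    [QR: 9 ≡ 1 mod 4, sign kept]
  = (1/9)    [19 ≡ 1 mod 9]
  = 1    [(1/9) = 1]
Second factor (36/169):
(36/169)
  = (9/169)    [169 ≡ 1 mod 8 ⇒ (2/169)^2 = +1]
  = (169/9)    [QR: 9 ≡ 1 mod 4, sign kept]
  = (7/9)    [169 ≡ 7 mod 9]
  = (9/7)    [QR: 9 ≡ 1 mod 4, sign kept]
  = (2/7)    [9 ≡ 2 mod 7]
  = (1/7)    [7 ≡ 7 mod 8 ⇒ (2/7) = +1]
  = 1    [(1/7) = 1]
Product: (1)·(1) = 1.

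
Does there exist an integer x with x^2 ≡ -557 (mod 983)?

no

Pull out -1: (-557/983) = (-1/983)·(557/983). Since 983 ≡ 3 (mod 4), (-1/983) = -1. Now have -(557/983).
557 ≡ 1 (mod 4), so quadratic reciprocity gives (557/983) = (983/557). Reduce: 983 ≡ 426 (mod 557). Now have -(426/557).
Factor out 2: 426 = 2·213. Since 557 ≡ 5 (mod 8), (2/557) = -1. Now have (213/557).
213 ≡ 1 (mod 4), so quadratic reciprocity gives (213/557) = (557/213). Reduce: 557 ≡ 131 (mod 213). Now have (131/213).
213 ≡ 1 (mod 4), so quadratic reciprocity gives (131/213) = (213/131). Reduce: 213 ≡ 82 (mod 131). Now have (82/131).
Factor out 2: 82 = 2·41. Since 131 ≡ 3 (mod 8), (2/131) = -1. Now have -(41/131).
41 ≡ 1 (mod 4), so quadratic reciprocity gives (41/131) = (131/41). Reduce: 131 ≡ 8 (mod 41). Now have -(8/41).
Factor out 2: 8 = 2^3. Since 41 ≡ 1 (mod 8), (2/41) = +1, and (2/41)^3 = +1. Now have -(1/41).
(1/41) = 1. Collecting the sign factors: -1.
(-557/983) = -1, and 983 is prime, so -557 is not a quadratic residue mod 983.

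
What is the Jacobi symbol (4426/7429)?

(4426/7429)
  = -(2213/7429)    [7429 ≡ 5 mod 8 ⇒ (2/7429) = -1]
  = -(7429/2213)    [QR: 2213 ≡ 1 mod 4, sign kept]
  = -(790/2213)    [7429 ≡ 790 mod 2213]
  = (395/2213)    [2213 ≡ 5 mod 8 ⇒ (2/2213) = -1]
  = (2213/395)    [QR: 2213 ≡ 1 mod 4, sign kept]
  = (238/395)    [2213 ≡ 238 mod 395]
  = -(119/395)    [395 ≡ 3 mod 8 ⇒ (2/395) = -1]
  = (395/119)    [QR: both ≡ 3 mod 4, sign flips]
  = (38/119)    [395 ≡ 38 mod 119]
  = (19/119)    [119 ≡ 7 mod 8 ⇒ (2/119) = +1]
  = -(119/19)    [QR: both ≡ 3 mod 4, sign flips]
  = -(5/19)    [119 ≡ 5 mod 19]
  = -(19/5)    [QR: 5 ≡ 1 mod 4, sign kept]
  = -(4/5)    [19 ≡ 4 mod 5]
  = -(1/5)    [5 ≡ 5 mod 8 ⇒ (2/5)^2 = +1]
  = -1    [(1/5) = 1]

-1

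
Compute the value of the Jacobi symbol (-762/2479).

1

Reduce the numerator: -762 ≡ 1717 (mod 2479), so (-762/2479) = (1717/2479).
1717 ≡ 1 (mod 4), so quadratic reciprocity gives (1717/2479) = (2479/1717). Reduce: 2479 ≡ 762 (mod 1717). Now have (762/1717).
Factor out 2: 762 = 2·381. Since 1717 ≡ 5 (mod 8), (2/1717) = -1. Now have -(381/1717).
381 ≡ 1 (mod 4), so quadratic reciprocity gives (381/1717) = (1717/381). Reduce: 1717 ≡ 193 (mod 381). Now have -(193/381).
193 ≡ 1 (mod 4), so quadratic reciprocity gives (193/381) = (381/193). Reduce: 381 ≡ 188 (mod 193). Now have -(188/193).
Factor out 2: 188 = 2^2·47. Since 193 ≡ 1 (mod 8), (2/193) = +1, and (2/193)^2 = +1. Now have -(47/193).
193 ≡ 1 (mod 4), so quadratic reciprocity gives (47/193) = (193/47). Reduce: 193 ≡ 5 (mod 47). Now have -(5/47).
5 ≡ 1 (mod 4), so quadratic reciprocity gives (5/47) = (47/5). Reduce: 47 ≡ 2 (mod 5). Now have -(2/5).
Factor out 2: 2 = 2. Since 5 ≡ 5 (mod 8), (2/5) = -1. Now have (1/5).
(1/5) = 1. Collecting the sign factors: 1.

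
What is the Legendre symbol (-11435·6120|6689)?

By multiplicativity, (-11435·6120|6689) = (-11435|6689)·(6120|6689).
First factor (-11435|6689):
Reduce the numerator: -11435 ≡ 1943 (mod 6689), so (-11435|6689) = (1943|6689).
6689 ≡ 1 (mod 4), so quadratic reciprocity gives (1943|6689) = (6689|1943). Reduce: 6689 ≡ 860 (mod 1943). Now have (860|1943).
Factor out 2: 860 = 2^2·215. Since 1943 ≡ 7 (mod 8), (2|1943) = +1, and (2|1943)^2 = +1. Now have (215|1943).
Both 215 ≡ 3 and 1943 ≡ 3 (mod 4), so reciprocity gives (215|1943) = -(1943|215). Reduce: 1943 ≡ 8 (mod 215). Now have -(8|215).
Factor out 2: 8 = 2^3. Since 215 ≡ 7 (mod 8), (2|215) = +1, and (2|215)^3 = +1. Now have -(1|215).
(1|215) = 1. Collecting the sign factors: -1.
Second factor (6120|6689):
Factor out 2: 6120 = 2^3·765. Since 6689 ≡ 1 (mod 8), (2|6689) = +1, and (2|6689)^3 = +1. Now have (765|6689).
765 ≡ 1 (mod 4), so quadratic reciprocity gives (765|6689) = (6689|765). Reduce: 6689 ≡ 569 (mod 765). Now have (569|765).
569 ≡ 1 (mod 4), so quadratic reciprocity gives (569|765) = (765|569). Reduce: 765 ≡ 196 (mod 569). Now have (196|569).
Factor out 2: 196 = 2^2·49. Since 569 ≡ 1 (mod 8), (2|569) = +1, and (2|569)^2 = +1. Now have (49|569).
49 ≡ 1 (mod 4), so quadratic reciprocity gives (49|569) = (569|49). Reduce: 569 ≡ 30 (mod 49). Now have (30|49).
Factor out 2: 30 = 2·15. Since 49 ≡ 1 (mod 8), (2|49) = +1. Now have (15|49).
49 ≡ 1 (mod 4), so quadratic reciprocity gives (15|49) = (49|15). Reduce: 49 ≡ 4 (mod 15). Now have (4|15).
Factor out 2: 4 = 2^2. Since 15 ≡ 7 (mod 8), (2|15) = +1, and (2|15)^2 = +1. Now have (1|15).
(1|15) = 1. Collecting the sign factors: 1.
Product: (-1)·(1) = -1.

-1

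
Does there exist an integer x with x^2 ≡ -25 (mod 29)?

yes

Reduce the numerator: -25 ≡ 4 (mod 29), so (-25/29) = (4/29).
Factor out 2: 4 = 2^2. Since 29 ≡ 5 (mod 8), (2/29) = -1, and (2/29)^2 = +1. Now have (1/29).
(1/29) = 1. Collecting the sign factors: 1.
The Legendre symbol is 1, so x^2 ≡ -25 (mod 29) has solution.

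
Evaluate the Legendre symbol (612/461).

(612/461)
  = (151/461)    [612 ≡ 151 mod 461]
  = (461/151)    [QR: 461 ≡ 1 mod 4, sign kept]
  = (8/151)    [461 ≡ 8 mod 151]
  = (1/151)    [151 ≡ 7 mod 8 ⇒ (2/151)^3 = +1]
  = 1    [(1/151) = 1]

1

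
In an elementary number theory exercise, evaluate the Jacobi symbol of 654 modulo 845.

Factor out 2: 654 = 2·327. Since 845 ≡ 5 (mod 8), (2 / 845) = -1. Now have -(327 / 845).
845 ≡ 1 (mod 4), so quadratic reciprocity gives (327 / 845) = (845 / 327). Reduce: 845 ≡ 191 (mod 327). Now have -(191 / 327).
Both 191 ≡ 3 and 327 ≡ 3 (mod 4), so reciprocity gives (191 / 327) = -(327 / 191). Reduce: 327 ≡ 136 (mod 191). Now have (136 / 191).
Factor out 2: 136 = 2^3·17. Since 191 ≡ 7 (mod 8), (2 / 191) = +1, and (2 / 191)^3 = +1. Now have (17 / 191).
17 ≡ 1 (mod 4), so quadratic reciprocity gives (17 / 191) = (191 / 17). Reduce: 191 ≡ 4 (mod 17). Now have (4 / 17).
Factor out 2: 4 = 2^2. Since 17 ≡ 1 (mod 8), (2 / 17) = +1, and (2 / 17)^2 = +1. Now have (1 / 17).
(1 / 17) = 1. Collecting the sign factors: 1.

1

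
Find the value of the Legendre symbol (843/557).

-1

Reduce the numerator: 843 ≡ 286 (mod 557), so (843/557) = (286/557).
Factor out 2: 286 = 2·143. Since 557 ≡ 5 (mod 8), (2/557) = -1. Now have -(143/557).
557 ≡ 1 (mod 4), so quadratic reciprocity gives (143/557) = (557/143). Reduce: 557 ≡ 128 (mod 143). Now have -(128/143).
Factor out 2: 128 = 2^7. Since 143 ≡ 7 (mod 8), (2/143) = +1, and (2/143)^7 = +1. Now have -(1/143).
(1/143) = 1. Collecting the sign factors: -1.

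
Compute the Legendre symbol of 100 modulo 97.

(100 / 97)
  = (3 / 97)    [100 ≡ 3 mod 97]
  = (97 / 3)    [QR: 97 ≡ 1 mod 4, sign kept]
  = (1 / 3)    [97 ≡ 1 mod 3]
  = 1    [(1 / 3) = 1]

1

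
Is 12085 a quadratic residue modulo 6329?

no

(12085/6329)
  = (5756/6329)    [12085 ≡ 5756 mod 6329]
  = (1439/6329)    [6329 ≡ 1 mod 8 ⇒ (2/6329)^2 = +1]
  = (6329/1439)    [QR: 6329 ≡ 1 mod 4, sign kept]
  = (573/1439)    [6329 ≡ 573 mod 1439]
  = (1439/573)    [QR: 573 ≡ 1 mod 4, sign kept]
  = (293/573)    [1439 ≡ 293 mod 573]
  = (573/293)    [QR: 293 ≡ 1 mod 4, sign kept]
  = (280/293)    [573 ≡ 280 mod 293]
  = -(35/293)    [293 ≡ 5 mod 8 ⇒ (2/293)^3 = -1]
  = -(293/35)    [QR: 293 ≡ 1 mod 4, sign kept]
  = -(13/35)    [293 ≡ 13 mod 35]
  = -(35/13)    [QR: 13 ≡ 1 mod 4, sign kept]
  = -(9/13)    [35 ≡ 9 mod 13]
  = -(13/9)    [QR: 9 ≡ 1 mod 4, sign kept]
  = -(4/9)    [13 ≡ 4 mod 9]
  = -(1/9)    [9 ≡ 1 mod 8 ⇒ (2/9)^2 = +1]
  = -1    [(1/9) = 1]
The Legendre symbol is -1, so x^2 ≡ 12085 (mod 6329) has no solution.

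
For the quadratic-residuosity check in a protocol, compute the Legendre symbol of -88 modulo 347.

Reduce the numerator: -88 ≡ 259 (mod 347), so (-88/347) = (259/347).
Both 259 ≡ 3 and 347 ≡ 3 (mod 4), so reciprocity gives (259/347) = -(347/259). Reduce: 347 ≡ 88 (mod 259). Now have -(88/259).
Factor out 2: 88 = 2^3·11. Since 259 ≡ 3 (mod 8), (2/259) = -1, and (2/259)^3 = -1. Now have (11/259).
Both 11 ≡ 3 and 259 ≡ 3 (mod 4), so reciprocity gives (11/259) = -(259/11). Reduce: 259 ≡ 6 (mod 11). Now have -(6/11).
Factor out 2: 6 = 2·3. Since 11 ≡ 3 (mod 8), (2/11) = -1. Now have (3/11).
Both 3 ≡ 3 and 11 ≡ 3 (mod 4), so reciprocity gives (3/11) = -(11/3). Reduce: 11 ≡ 2 (mod 3). Now have -(2/3).
Factor out 2: 2 = 2. Since 3 ≡ 3 (mod 8), (2/3) = -1. Now have (1/3).
(1/3) = 1. Collecting the sign factors: 1.

1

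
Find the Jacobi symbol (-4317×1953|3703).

0

By multiplicativity, (-4317·1953|3703) = (-4317|3703)·(1953|3703).
First factor (-4317|3703):
(-4317|3703)
  = -(4317|3703)    [3703 ≡ 3 mod 4 ⇒ (-1|3703) = -1]
  = -(614|3703)    [4317 ≡ 614 mod 3703]
  = -(307|3703)    [3703 ≡ 7 mod 8 ⇒ (2|3703) = +1]
  = (3703|307)    [QR: both ≡ 3 mod 4, sign flips]
  = (19|307)    [3703 ≡ 19 mod 307]
  = -(307|19)    [QR: both ≡ 3 mod 4, sign flips]
  = -(3|19)    [307 ≡ 3 mod 19]
  = (19|3)    [QR: both ≡ 3 mod 4, sign flips]
  = (1|3)    [19 ≡ 1 mod 3]
  = 1    [(1|3) = 1]
Second factor (1953|3703):
(1953|3703)
  = (3703|1953)    [QR: 1953 ≡ 1 mod 4, sign kept]
  = (1750|1953)    [3703 ≡ 1750 mod 1953]
  = (875|1953)    [1953 ≡ 1 mod 8 ⇒ (2|1953) = +1]
  = (1953|875)    [QR: 1953 ≡ 1 mod 4, sign kept]
  = (203|875)    [1953 ≡ 203 mod 875]
  = -(875|203)    [QR: both ≡ 3 mod 4, sign flips]
  = -(63|203)    [875 ≡ 63 mod 203]
  = (203|63)    [QR: both ≡ 3 mod 4, sign flips]
  = (14|63)    [203 ≡ 14 mod 63]
  = (7|63)    [63 ≡ 7 mod 8 ⇒ (2|63) = +1]
  = -(63|7)    [QR: both ≡ 3 mod 4, sign flips]
  = -(0|7)    [63 ≡ 0 mod 7]
  = 0    [numerator 0, gcd > 1]
Product: (1)·(0) = 0.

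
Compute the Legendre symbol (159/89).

Reduce the numerator: 159 ≡ 70 (mod 89), so (159/89) = (70/89).
Factor out 2: 70 = 2·35. Since 89 ≡ 1 (mod 8), (2/89) = +1. Now have (35/89).
89 ≡ 1 (mod 4), so quadratic reciprocity gives (35/89) = (89/35). Reduce: 89 ≡ 19 (mod 35). Now have (19/35).
Both 19 ≡ 3 and 35 ≡ 3 (mod 4), so reciprocity gives (19/35) = -(35/19). Reduce: 35 ≡ 16 (mod 19). Now have -(16/19).
Factor out 2: 16 = 2^4. Since 19 ≡ 3 (mod 8), (2/19) = -1, and (2/19)^4 = +1. Now have -(1/19).
(1/19) = 1. Collecting the sign factors: -1.

-1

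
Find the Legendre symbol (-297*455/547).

1

By multiplicativity, (-297·455/547) = (-297/547)·(455/547).
First factor (-297/547):
Pull out -1: (-297/547) = (-1/547)·(297/547). Since 547 ≡ 3 (mod 4), (-1/547) = -1. Now have -(297/547).
297 ≡ 1 (mod 4), so quadratic reciprocity gives (297/547) = (547/297). Reduce: 547 ≡ 250 (mod 297). Now have -(250/297).
Factor out 2: 250 = 2·125. Since 297 ≡ 1 (mod 8), (2/297) = +1. Now have -(125/297).
125 ≡ 1 (mod 4), so quadratic reciprocity gives (125/297) = (297/125). Reduce: 297 ≡ 47 (mod 125). Now have -(47/125).
125 ≡ 1 (mod 4), so quadratic reciprocity gives (47/125) = (125/47). Reduce: 125 ≡ 31 (mod 47). Now have -(31/47).
Both 31 ≡ 3 and 47 ≡ 3 (mod 4), so reciprocity gives (31/47) = -(47/31). Reduce: 47 ≡ 16 (mod 31). Now have (16/31).
Factor out 2: 16 = 2^4. Since 31 ≡ 7 (mod 8), (2/31) = +1, and (2/31)^4 = +1. Now have (1/31).
(1/31) = 1. Collecting the sign factors: 1.
Second factor (455/547):
Both 455 ≡ 3 and 547 ≡ 3 (mod 4), so reciprocity gives (455/547) = -(547/455). Reduce: 547 ≡ 92 (mod 455). Now have -(92/455).
Factor out 2: 92 = 2^2·23. Since 455 ≡ 7 (mod 8), (2/455) = +1, and (2/455)^2 = +1. Now have -(23/455).
Both 23 ≡ 3 and 455 ≡ 3 (mod 4), so reciprocity gives (23/455) = -(455/23). Reduce: 455 ≡ 18 (mod 23). Now have (18/23).
Factor out 2: 18 = 2·9. Since 23 ≡ 7 (mod 8), (2/23) = +1. Now have (9/23).
9 ≡ 1 (mod 4), so quadratic reciprocity gives (9/23) = (23/9). Reduce: 23 ≡ 5 (mod 9). Now have (5/9).
5 ≡ 1 (mod 4), so quadratic reciprocity gives (5/9) = (9/5). Reduce: 9 ≡ 4 (mod 5). Now have (4/5).
Factor out 2: 4 = 2^2. Since 5 ≡ 5 (mod 8), (2/5) = -1, and (2/5)^2 = +1. Now have (1/5).
(1/5) = 1. Collecting the sign factors: 1.
Product: (1)·(1) = 1.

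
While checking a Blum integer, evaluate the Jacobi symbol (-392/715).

1

Pull out -1: (-392/715) = (-1/715)·(392/715). Since 715 ≡ 3 (mod 4), (-1/715) = -1. Now have -(392/715).
Factor out 2: 392 = 2^3·49. Since 715 ≡ 3 (mod 8), (2/715) = -1, and (2/715)^3 = -1. Now have (49/715).
49 ≡ 1 (mod 4), so quadratic reciprocity gives (49/715) = (715/49). Reduce: 715 ≡ 29 (mod 49). Now have (29/49).
29 ≡ 1 (mod 4), so quadratic reciprocity gives (29/49) = (49/29). Reduce: 49 ≡ 20 (mod 29). Now have (20/29).
Factor out 2: 20 = 2^2·5. Since 29 ≡ 5 (mod 8), (2/29) = -1, and (2/29)^2 = +1. Now have (5/29).
5 ≡ 1 (mod 4), so quadratic reciprocity gives (5/29) = (29/5). Reduce: 29 ≡ 4 (mod 5). Now have (4/5).
Factor out 2: 4 = 2^2. Since 5 ≡ 5 (mod 8), (2/5) = -1, and (2/5)^2 = +1. Now have (1/5).
(1/5) = 1. Collecting the sign factors: 1.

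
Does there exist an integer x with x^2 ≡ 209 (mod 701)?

no

(209|701)
  = (701|209)    [QR: 209 ≡ 1 mod 4, sign kept]
  = (74|209)    [701 ≡ 74 mod 209]
  = (37|209)    [209 ≡ 1 mod 8 ⇒ (2|209) = +1]
  = (209|37)    [QR: 37 ≡ 1 mod 4, sign kept]
  = (24|37)    [209 ≡ 24 mod 37]
  = -(3|37)    [37 ≡ 5 mod 8 ⇒ (2|37)^3 = -1]
  = -(37|3)    [QR: 37 ≡ 1 mod 4, sign kept]
  = -(1|3)    [37 ≡ 1 mod 3]
  = -1    [(1|3) = 1]
(209|701) = -1, and 701 is prime, so 209 is not a quadratic residue mod 701.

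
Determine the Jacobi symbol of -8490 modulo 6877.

1

Pull out -1: (-8490/6877) = (-1/6877)·(8490/6877). Since 6877 ≡ 1 (mod 4), (-1/6877) = +1. Now have (8490/6877).
Reduce the numerator: 8490 ≡ 1613 (mod 6877), so (8490/6877) = (1613/6877).
1613 ≡ 1 (mod 4), so quadratic reciprocity gives (1613/6877) = (6877/1613). Reduce: 6877 ≡ 425 (mod 1613). Now have (425/1613).
425 ≡ 1 (mod 4), so quadratic reciprocity gives (425/1613) = (1613/425). Reduce: 1613 ≡ 338 (mod 425). Now have (338/425).
Factor out 2: 338 = 2·169. Since 425 ≡ 1 (mod 8), (2/425) = +1. Now have (169/425).
169 ≡ 1 (mod 4), so quadratic reciprocity gives (169/425) = (425/169). Reduce: 425 ≡ 87 (mod 169). Now have (87/169).
169 ≡ 1 (mod 4), so quadratic reciprocity gives (87/169) = (169/87). Reduce: 169 ≡ 82 (mod 87). Now have (82/87).
Factor out 2: 82 = 2·41. Since 87 ≡ 7 (mod 8), (2/87) = +1. Now have (41/87).
41 ≡ 1 (mod 4), so quadratic reciprocity gives (41/87) = (87/41). Reduce: 87 ≡ 5 (mod 41). Now have (5/41).
5 ≡ 1 (mod 4), so quadratic reciprocity gives (5/41) = (41/5). Reduce: 41 ≡ 1 (mod 5). Now have (1/5).
(1/5) = 1. Collecting the sign factors: 1.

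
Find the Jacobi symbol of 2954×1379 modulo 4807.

-1

By multiplicativity, (2954·1379|4807) = (2954|4807)·(1379|4807).
First factor (2954|4807):
Factor out 2: 2954 = 2·1477. Since 4807 ≡ 7 (mod 8), (2|4807) = +1. Now have (1477|4807).
1477 ≡ 1 (mod 4), so quadratic reciprocity gives (1477|4807) = (4807|1477). Reduce: 4807 ≡ 376 (mod 1477). Now have (376|1477).
Factor out 2: 376 = 2^3·47. Since 1477 ≡ 5 (mod 8), (2|1477) = -1, and (2|1477)^3 = -1. Now have -(47|1477).
1477 ≡ 1 (mod 4), so quadratic reciprocity gives (47|1477) = (1477|47). Reduce: 1477 ≡ 20 (mod 47). Now have -(20|47).
Factor out 2: 20 = 2^2·5. Since 47 ≡ 7 (mod 8), (2|47) = +1, and (2|47)^2 = +1. Now have -(5|47).
5 ≡ 1 (mod 4), so quadratic reciprocity gives (5|47) = (47|5). Reduce: 47 ≡ 2 (mod 5). Now have -(2|5).
Factor out 2: 2 = 2. Since 5 ≡ 5 (mod 8), (2|5) = -1. Now have (1|5).
(1|5) = 1. Collecting the sign factors: 1.
Second factor (1379|4807):
Both 1379 ≡ 3 and 4807 ≡ 3 (mod 4), so reciprocity gives (1379|4807) = -(4807|1379). Reduce: 4807 ≡ 670 (mod 1379). Now have -(670|1379).
Factor out 2: 670 = 2·335. Since 1379 ≡ 3 (mod 8), (2|1379) = -1. Now have (335|1379).
Both 335 ≡ 3 and 1379 ≡ 3 (mod 4), so reciprocity gives (335|1379) = -(1379|335). Reduce: 1379 ≡ 39 (mod 335). Now have -(39|335).
Both 39 ≡ 3 and 335 ≡ 3 (mod 4), so reciprocity gives (39|335) = -(335|39). Reduce: 335 ≡ 23 (mod 39). Now have (23|39).
Both 23 ≡ 3 and 39 ≡ 3 (mod 4), so reciprocity gives (23|39) = -(39|23). Reduce: 39 ≡ 16 (mod 23). Now have -(16|23).
Factor out 2: 16 = 2^4. Since 23 ≡ 7 (mod 8), (2|23) = +1, and (2|23)^4 = +1. Now have -(1|23).
(1|23) = 1. Collecting the sign factors: -1.
Product: (1)·(-1) = -1.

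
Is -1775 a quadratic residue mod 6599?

(-1775/6599)
  = -(1775/6599)    [6599 ≡ 3 mod 4 ⇒ (-1/6599) = -1]
  = (6599/1775)    [QR: both ≡ 3 mod 4, sign flips]
  = (1274/1775)    [6599 ≡ 1274 mod 1775]
  = (637/1775)    [1775 ≡ 7 mod 8 ⇒ (2/1775) = +1]
  = (1775/637)    [QR: 637 ≡ 1 mod 4, sign kept]
  = (501/637)    [1775 ≡ 501 mod 637]
  = (637/501)    [QR: 501 ≡ 1 mod 4, sign kept]
  = (136/501)    [637 ≡ 136 mod 501]
  = -(17/501)    [501 ≡ 5 mod 8 ⇒ (2/501)^3 = -1]
  = -(501/17)    [QR: 17 ≡ 1 mod 4, sign kept]
  = -(8/17)    [501 ≡ 8 mod 17]
  = -(1/17)    [17 ≡ 1 mod 8 ⇒ (2/17)^3 = +1]
  = -1    [(1/17) = 1]
The Legendre symbol is -1, so x^2 ≡ -1775 (mod 6599) has no solution.

no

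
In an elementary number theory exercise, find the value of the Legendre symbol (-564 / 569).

Reduce the numerator: -564 ≡ 5 (mod 569), so (-564 / 569) = (5 / 569).
5 ≡ 1 (mod 4), so quadratic reciprocity gives (5 / 569) = (569 / 5). Reduce: 569 ≡ 4 (mod 5). Now have (4 / 5).
Factor out 2: 4 = 2^2. Since 5 ≡ 5 (mod 8), (2 / 5) = -1, and (2 / 5)^2 = +1. Now have (1 / 5).
(1 / 5) = 1. Collecting the sign factors: 1.

1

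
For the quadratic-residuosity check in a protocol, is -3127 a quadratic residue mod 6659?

Reduce the numerator: -3127 ≡ 3532 (mod 6659), so (-3127|6659) = (3532|6659).
Factor out 2: 3532 = 2^2·883. Since 6659 ≡ 3 (mod 8), (2|6659) = -1, and (2|6659)^2 = +1. Now have (883|6659).
Both 883 ≡ 3 and 6659 ≡ 3 (mod 4), so reciprocity gives (883|6659) = -(6659|883). Reduce: 6659 ≡ 478 (mod 883). Now have -(478|883).
Factor out 2: 478 = 2·239. Since 883 ≡ 3 (mod 8), (2|883) = -1. Now have (239|883).
Both 239 ≡ 3 and 883 ≡ 3 (mod 4), so reciprocity gives (239|883) = -(883|239). Reduce: 883 ≡ 166 (mod 239). Now have -(166|239).
Factor out 2: 166 = 2·83. Since 239 ≡ 7 (mod 8), (2|239) = +1. Now have -(83|239).
Both 83 ≡ 3 and 239 ≡ 3 (mod 4), so reciprocity gives (83|239) = -(239|83). Reduce: 239 ≡ 73 (mod 83). Now have (73|83).
73 ≡ 1 (mod 4), so quadratic reciprocity gives (73|83) = (83|73). Reduce: 83 ≡ 10 (mod 73). Now have (10|73).
Factor out 2: 10 = 2·5. Since 73 ≡ 1 (mod 8), (2|73) = +1. Now have (5|73).
5 ≡ 1 (mod 4), so quadratic reciprocity gives (5|73) = (73|5). Reduce: 73 ≡ 3 (mod 5). Now have (3|5).
5 ≡ 1 (mod 4), so quadratic reciprocity gives (3|5) = (5|3). Reduce: 5 ≡ 2 (mod 3). Now have (2|3).
Factor out 2: 2 = 2. Since 3 ≡ 3 (mod 8), (2|3) = -1. Now have -(1|3).
(1|3) = 1. Collecting the sign factors: -1.
The Legendre symbol is -1, so x^2 ≡ -3127 (mod 6659) has no solution.

no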